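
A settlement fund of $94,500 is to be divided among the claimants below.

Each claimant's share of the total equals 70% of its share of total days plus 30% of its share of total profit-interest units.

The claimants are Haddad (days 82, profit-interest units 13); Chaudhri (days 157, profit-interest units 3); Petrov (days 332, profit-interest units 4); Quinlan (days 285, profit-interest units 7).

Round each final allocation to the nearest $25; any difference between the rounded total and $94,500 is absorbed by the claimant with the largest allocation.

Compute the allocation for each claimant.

Haddad: $19,975 · Chaudhri: $15,275 · Petrov: $29,875 · Quinlan: $29,375

Days total 856; profit-interest units total 27.
Blended shares (70% days + 30% profit-interest units): Haddad 0.2115; Chaudhri 0.1617; Petrov 0.3159; Quinlan 0.3108.
Raw shares: Haddad 19,986.80; Chaudhri 15,282.65; Petrov 29,856.31; Quinlan 29,374.24.
At nearest $25: Haddad $19,975; Chaudhri $15,275; Petrov $29,850; Quinlan $29,375. Sum = $94,475.
Difference $94,500 − $94,475 = +$25 applied to largest allocation (Petrov): Petrov becomes $29,875.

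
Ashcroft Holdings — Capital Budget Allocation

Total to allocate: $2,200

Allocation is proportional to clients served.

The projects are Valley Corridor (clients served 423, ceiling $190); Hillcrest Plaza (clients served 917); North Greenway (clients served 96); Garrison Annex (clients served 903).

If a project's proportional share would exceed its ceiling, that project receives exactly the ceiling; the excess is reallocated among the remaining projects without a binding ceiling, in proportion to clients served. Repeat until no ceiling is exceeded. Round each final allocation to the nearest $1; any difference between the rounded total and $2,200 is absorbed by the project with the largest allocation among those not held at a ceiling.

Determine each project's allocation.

Sum of clients served: 2,339.
Pro-rata shares before constraints: Valley Corridor 397.86; Hillcrest Plaza 862.51; North Greenway 90.29; Garrison Annex 849.34.
Cap binds for Valley Corridor ($190); remaining pool $2,010 reallocated over remaining clients served 1,916.
Remaining shares: Hillcrest Plaza 961.99 → $962; North Greenway 100.71 → $101; Garrison Annex 947.30 → $947.

Valley Corridor: $190; Hillcrest Plaza: $962; North Greenway: $101; Garrison Annex: $947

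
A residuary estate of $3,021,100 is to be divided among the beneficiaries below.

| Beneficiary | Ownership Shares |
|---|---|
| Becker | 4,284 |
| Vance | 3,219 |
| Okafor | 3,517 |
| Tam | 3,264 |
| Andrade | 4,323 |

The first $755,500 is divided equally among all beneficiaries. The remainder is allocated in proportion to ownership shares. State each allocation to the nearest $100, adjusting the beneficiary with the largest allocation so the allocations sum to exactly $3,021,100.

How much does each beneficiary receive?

First tranche $755,500 split equally: $151,100 each.
Remainder $2,265,600 by ownership shares (total 18,607): Becker 521,622.53 → $521,600; Vance 391,947.46 → $391,900; Okafor 428,232.13 → $428,200; Tam 397,426.69 → $397,400; Andrade 526,371.19 → $526,400.
Rounding difference +$100 on remainder applied to Andrade.
Totals: Becker $151,100 + $521,600 = $672,700; Vance $151,100 + $391,900 = $543,000; Okafor $151,100 + $428,200 = $579,300; Tam $151,100 + $397,400 = $548,500; Andrade $151,100 + $526,500 = $677,600.

Becker: $672,700 · Vance: $543,000 · Okafor: $579,300 · Tam: $548,500 · Andrade: $677,600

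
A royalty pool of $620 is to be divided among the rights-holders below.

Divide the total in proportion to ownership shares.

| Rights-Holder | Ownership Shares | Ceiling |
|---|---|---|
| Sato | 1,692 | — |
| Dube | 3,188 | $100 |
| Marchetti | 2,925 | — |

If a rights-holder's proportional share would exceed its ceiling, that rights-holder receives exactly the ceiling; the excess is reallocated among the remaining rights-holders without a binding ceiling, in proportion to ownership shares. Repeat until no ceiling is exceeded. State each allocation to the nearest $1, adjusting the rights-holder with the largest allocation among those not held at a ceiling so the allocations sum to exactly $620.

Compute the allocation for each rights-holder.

Sum of ownership shares: 7,805.
Proportional shares (ignoring caps): Sato 134.41; Dube 253.24; Marchetti 232.35.
Held at cap: Dube ($100); remaining pool $520 reallocated over remaining ownership shares 4,617.
Remaining shares: Sato 190.57 → $191; Marchetti 329.43 → $329.

Sato: $191 | Dube: $100 | Marchetti: $329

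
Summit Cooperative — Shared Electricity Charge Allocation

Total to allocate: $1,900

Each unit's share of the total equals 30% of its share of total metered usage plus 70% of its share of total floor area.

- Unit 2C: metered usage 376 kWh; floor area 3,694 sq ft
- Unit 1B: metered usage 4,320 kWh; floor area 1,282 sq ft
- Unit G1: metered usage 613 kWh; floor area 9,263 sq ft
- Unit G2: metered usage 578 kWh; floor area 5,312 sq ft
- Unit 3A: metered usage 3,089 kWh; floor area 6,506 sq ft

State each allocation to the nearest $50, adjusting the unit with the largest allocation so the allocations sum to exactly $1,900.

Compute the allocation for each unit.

Metered usage total 8,976; floor area total 26,057.
Blended shares (30% metered usage + 70% floor area): Unit 2C 0.1118; Unit 1B 0.1788; Unit G1 0.2693; Unit G2 0.1620; Unit 3A 0.2780.
Unrounded shares: Unit 2C 212.43; Unit 1B 339.77; Unit G1 511.73; Unit G2 307.84; Unit 3A 528.24.
Rounded to nearest $50: Unit 2C $200; Unit 1B $350; Unit G1 $500; Unit G2 $300; Unit 3A $550. Sum = $1,900.
Rounded total matches; no reconciliation needed.

Unit 2C: $200 | Unit 1B: $350 | Unit G1: $500 | Unit G2: $300 | Unit 3A: $550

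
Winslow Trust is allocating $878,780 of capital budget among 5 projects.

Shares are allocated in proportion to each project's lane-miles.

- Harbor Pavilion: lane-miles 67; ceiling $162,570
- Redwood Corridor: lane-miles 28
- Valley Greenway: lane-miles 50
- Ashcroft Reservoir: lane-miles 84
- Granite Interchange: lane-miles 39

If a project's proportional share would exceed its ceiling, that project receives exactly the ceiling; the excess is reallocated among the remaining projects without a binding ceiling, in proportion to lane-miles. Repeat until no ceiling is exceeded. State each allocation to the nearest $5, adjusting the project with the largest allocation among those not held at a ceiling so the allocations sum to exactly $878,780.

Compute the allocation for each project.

Sum of lane-miles: 268.
Proportional shares (ignoring caps): Harbor Pavilion 219,695.00; Redwood Corridor 91,812.84; Valley Greenway 163,951.49; Ashcroft Reservoir 275,438.51; Granite Interchange 127,882.16.
Capped: Harbor Pavilion ($162,570); remaining pool $716,210 reallocated over remaining lane-miles 201.
Redistributed shares: Redwood Corridor 99,770.55 → $99,770; Valley Greenway 178,161.69 → $178,160; Ashcroft Reservoir 299,311.64 → $299,310; Granite Interchange 138,966.12 → $138,965.
Rounding difference +$5 applied to Ashcroft Reservoir → $299,315.

Harbor Pavilion: $162,570 | Redwood Corridor: $99,770 | Valley Greenway: $178,160 | Ashcroft Reservoir: $299,315 | Granite Interchange: $138,965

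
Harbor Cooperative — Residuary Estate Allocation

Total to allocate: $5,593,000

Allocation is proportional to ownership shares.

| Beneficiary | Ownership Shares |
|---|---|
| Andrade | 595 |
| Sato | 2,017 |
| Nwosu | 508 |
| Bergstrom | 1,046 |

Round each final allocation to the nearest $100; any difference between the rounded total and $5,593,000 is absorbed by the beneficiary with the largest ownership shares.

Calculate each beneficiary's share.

Combined ownership shares = 595 + 2,017 + 508 + 1,046 = 4,166.
Unrounded shares: Andrade 798,808.21; Sato 2,707,892.70; Nwosu 682,007.68; Bergstrom 1,404,291.41.
Rounded to nearest $100: Andrade $798,800; Sato $2,707,900; Nwosu $682,000; Bergstrom $1,404,300. Sum = $5,593,000.
Rounded total matches; no reconciliation needed.

Andrade: $798,800; Sato: $2,707,900; Nwosu: $682,000; Bergstrom: $1,404,300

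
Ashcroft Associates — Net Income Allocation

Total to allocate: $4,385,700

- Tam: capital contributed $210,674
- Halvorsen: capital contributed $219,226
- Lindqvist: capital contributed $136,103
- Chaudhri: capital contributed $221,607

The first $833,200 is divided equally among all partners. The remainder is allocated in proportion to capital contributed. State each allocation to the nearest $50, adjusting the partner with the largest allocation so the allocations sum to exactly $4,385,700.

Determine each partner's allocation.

Equal tier: $833,200 ÷ 4 = $208,300 apiece.
Remainder $3,552,500 by capital contributed (total 787,610): Tam 950,241.09 → $950,250; Halvorsen 988,814.72 → $988,800; Lindqvist 613,890.01 → $613,900; Chaudhri 999,554.18 → $999,550.
Totals: Tam $208,300 + $950,250 = $1,158,550; Halvorsen $208,300 + $988,800 = $1,197,100; Lindqvist $208,300 + $613,900 = $822,200; Chaudhri $208,300 + $999,550 = $1,207,850.

Tam: $1,158,550 | Halvorsen: $1,197,100 | Lindqvist: $822,200 | Chaudhri: $1,207,850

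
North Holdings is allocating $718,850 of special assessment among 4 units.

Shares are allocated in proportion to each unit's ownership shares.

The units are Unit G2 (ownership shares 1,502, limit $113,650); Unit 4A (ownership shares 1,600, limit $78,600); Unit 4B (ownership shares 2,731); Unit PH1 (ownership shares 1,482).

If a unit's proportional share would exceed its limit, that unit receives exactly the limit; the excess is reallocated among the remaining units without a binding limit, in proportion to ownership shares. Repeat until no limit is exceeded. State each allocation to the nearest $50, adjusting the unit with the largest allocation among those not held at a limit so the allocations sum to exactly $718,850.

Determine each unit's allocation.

Ownership shares total: 7,315.
Unconstrained shares: Unit G2 147,602.56; Unit 4A 157,233.08; Unit 4B 268,377.22; Unit PH1 145,637.14.
Held at cap: Unit G2 ($113,650), Unit 4A ($78,600); balance $526,600 reallocated over remaining ownership shares 4,213.
Remaining shares: Unit 4B 341,358.79 → $341,350; Unit PH1 185,241.21 → $185,250.

Unit G2: $113,650 | Unit 4A: $78,600 | Unit 4B: $341,350 | Unit PH1: $185,250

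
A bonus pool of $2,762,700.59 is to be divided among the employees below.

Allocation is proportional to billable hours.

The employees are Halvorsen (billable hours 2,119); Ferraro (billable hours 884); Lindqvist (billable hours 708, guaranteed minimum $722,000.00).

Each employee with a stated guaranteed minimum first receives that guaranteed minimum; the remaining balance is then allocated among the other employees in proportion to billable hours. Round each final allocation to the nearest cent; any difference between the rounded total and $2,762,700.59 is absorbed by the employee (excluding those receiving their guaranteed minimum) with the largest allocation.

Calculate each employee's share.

Guaranteed amounts: Lindqvist $722,000.00. Residual $2,040,700.59.
Residual split over remaining billable hours 3,003: Halvorsen 1,439,974.8752 → $1,439,974.88; Ferraro 600,725.7148 → $600,725.71.

Halvorsen: $1,439,974.88 | Ferraro: $600,725.71 | Lindqvist: $722,000.00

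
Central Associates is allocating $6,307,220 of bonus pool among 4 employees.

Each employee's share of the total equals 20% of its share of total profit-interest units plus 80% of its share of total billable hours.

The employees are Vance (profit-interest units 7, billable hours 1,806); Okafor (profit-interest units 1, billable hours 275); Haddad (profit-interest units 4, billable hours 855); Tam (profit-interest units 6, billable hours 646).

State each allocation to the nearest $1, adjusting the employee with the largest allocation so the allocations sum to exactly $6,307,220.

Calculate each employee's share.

Totals — profit-interest units 18, billable hours 3,582.
Combined weights (20% profit-interest units + 80% billable hours): Vance 0.4811; Okafor 0.0725; Haddad 0.2354; Tam 0.2109.
Proportional shares: Vance 3,034,579.27; Okafor 457,458.34; Haddad 1,484,714.66; Tam 1,330,467.74.
Rounded to nearest $1: Vance $3,034,579; Okafor $457,458; Haddad $1,484,715; Tam $1,330,468. Sum = $6,307,220.
Rounded total matches; no reconciliation needed.

Vance: $3,034,579; Okafor: $457,458; Haddad: $1,484,715; Tam: $1,330,468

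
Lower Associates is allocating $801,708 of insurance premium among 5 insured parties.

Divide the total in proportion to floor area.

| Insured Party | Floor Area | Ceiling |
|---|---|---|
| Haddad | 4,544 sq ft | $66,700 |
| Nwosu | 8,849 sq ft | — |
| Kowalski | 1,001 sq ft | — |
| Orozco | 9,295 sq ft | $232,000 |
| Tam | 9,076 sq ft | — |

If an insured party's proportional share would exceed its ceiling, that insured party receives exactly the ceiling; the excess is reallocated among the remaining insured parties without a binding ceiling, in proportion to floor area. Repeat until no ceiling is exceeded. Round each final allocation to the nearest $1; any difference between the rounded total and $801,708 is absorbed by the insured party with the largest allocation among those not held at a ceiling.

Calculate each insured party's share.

Combined floor area = 32,765.
Proportional shares (ignoring caps): Haddad 111,184.53; Nwosu 216,521.11; Kowalski 24,492.90; Orozco 227,434.03; Tam 222,075.44.
Cap binds for Haddad ($66,700); remaining pool $735,008 reallocated over remaining floor area 28,221.
Cap binds for Orozco ($232,000); remaining pool $503,008 reallocated over remaining floor area 18,926.
Shares after redistribution: Nwosu 235,185.34 → $235,185; Kowalski 26,604.20 → $26,604; Tam 241,218.46 → $241,218.
Rounding difference +$1 applied to Tam → $241,219.

Haddad: $66,700; Nwosu: $235,185; Kowalski: $26,604; Orozco: $232,000; Tam: $241,219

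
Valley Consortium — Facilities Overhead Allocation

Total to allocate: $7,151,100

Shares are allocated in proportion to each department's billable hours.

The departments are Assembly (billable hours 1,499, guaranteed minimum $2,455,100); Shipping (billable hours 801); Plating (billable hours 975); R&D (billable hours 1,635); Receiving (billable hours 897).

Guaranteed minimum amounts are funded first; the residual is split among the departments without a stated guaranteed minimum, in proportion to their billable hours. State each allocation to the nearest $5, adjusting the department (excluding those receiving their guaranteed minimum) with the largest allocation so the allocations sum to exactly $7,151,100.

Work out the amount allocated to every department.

Minimums first: Assembly $2,455,100. Balance $4,696,000.
Balance split over remaining billable hours 4,308: Shipping 873,142.06 → $873,140; Plating 1,062,813.37 → $1,062,815; R&D 1,782,256.27 → $1,782,255; Receiving 977,788.30 → $977,790.

Assembly: $2,455,100 | Shipping: $873,140 | Plating: $1,062,815 | R&D: $1,782,255 | Receiving: $977,790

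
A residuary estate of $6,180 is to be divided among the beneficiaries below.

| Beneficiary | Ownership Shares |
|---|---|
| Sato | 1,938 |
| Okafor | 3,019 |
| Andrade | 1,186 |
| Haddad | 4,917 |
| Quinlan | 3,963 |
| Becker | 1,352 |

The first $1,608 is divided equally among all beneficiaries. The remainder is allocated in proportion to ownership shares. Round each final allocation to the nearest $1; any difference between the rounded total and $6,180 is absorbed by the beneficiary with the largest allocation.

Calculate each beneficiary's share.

Sato: $809; Okafor: $1,111; Andrade: $599; Haddad: $1,642; Quinlan: $1,374; Becker: $645

Equal tier: $1,608 ÷ 6 = $268 apiece.
Remainder $4,572 by ownership shares (total 16,375): Sato 541.10 → $541; Okafor 842.92 → $843; Andrade 331.14 → $331; Haddad 1,372.86 → $1,373; Quinlan 1,106.49 → $1,106; Becker 377.49 → $377.
Rounding difference +$1 on remainder applied to Haddad.
Totals: Sato $268 + $541 = $809; Okafor $268 + $843 = $1,111; Andrade $268 + $331 = $599; Haddad $268 + $1,374 = $1,642; Quinlan $268 + $1,106 = $1,374; Becker $268 + $377 = $645.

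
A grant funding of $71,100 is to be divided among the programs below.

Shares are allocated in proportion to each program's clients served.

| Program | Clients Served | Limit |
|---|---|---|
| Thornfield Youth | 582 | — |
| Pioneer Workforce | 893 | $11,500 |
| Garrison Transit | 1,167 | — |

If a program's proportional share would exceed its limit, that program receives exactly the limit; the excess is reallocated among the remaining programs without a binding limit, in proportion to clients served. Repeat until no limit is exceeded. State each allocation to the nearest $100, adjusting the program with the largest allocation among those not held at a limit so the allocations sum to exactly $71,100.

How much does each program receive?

Thornfield Youth: $19,800 · Pioneer Workforce: $11,500 · Garrison Transit: $39,800

Sum of clients served: 2,642.
Unconstrained shares: Thornfield Youth 15,662.45; Pioneer Workforce 24,031.91; Garrison Transit 31,405.64.
Held at cap: Pioneer Workforce ($11,500); remaining pool $59,600 reallocated over remaining clients served 1,749.
Remaining shares: Thornfield Youth 19,832.59 → $19,800; Garrison Transit 39,767.41 → $39,800.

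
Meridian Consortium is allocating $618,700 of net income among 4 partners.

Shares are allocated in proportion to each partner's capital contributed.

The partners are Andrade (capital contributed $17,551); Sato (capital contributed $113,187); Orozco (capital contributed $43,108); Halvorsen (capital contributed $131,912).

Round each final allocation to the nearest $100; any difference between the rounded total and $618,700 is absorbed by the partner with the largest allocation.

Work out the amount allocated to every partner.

Combined capital contributed = 305,758.
Proportional shares: Andrade 17,551/305,758 × $618,700 = 35,514.37; Sato 113,187/305,758 × $618,700 = 229,033.41; Orozco 43,108/305,758 × $618,700 = 87,228.85; Halvorsen 131,912/305,758 × $618,700 = 266,923.37.
At nearest $100: Andrade $35,500; Sato $229,000; Orozco $87,200; Halvorsen $266,900. Sum = $618,600.
Difference $618,700 − $618,600 = +$100 applied to largest allocation (Halvorsen): Halvorsen becomes $267,000.

Andrade: $35,500 · Sato: $229,000 · Orozco: $87,200 · Halvorsen: $267,000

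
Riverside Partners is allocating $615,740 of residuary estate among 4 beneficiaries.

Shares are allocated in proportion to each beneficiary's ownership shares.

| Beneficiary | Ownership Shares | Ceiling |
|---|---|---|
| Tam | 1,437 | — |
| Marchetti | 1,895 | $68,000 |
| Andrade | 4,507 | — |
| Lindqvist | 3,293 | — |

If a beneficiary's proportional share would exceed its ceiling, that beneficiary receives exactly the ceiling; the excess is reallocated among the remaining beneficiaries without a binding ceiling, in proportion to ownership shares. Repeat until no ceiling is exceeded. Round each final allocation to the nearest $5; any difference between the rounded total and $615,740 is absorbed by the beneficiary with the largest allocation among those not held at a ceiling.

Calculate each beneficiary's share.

Tam: $85,210; Marchetti: $68,000; Andrade: $267,260; Lindqvist: $195,270

Total ownership shares = 11,132.
Proportional shares (ignoring caps): Tam 79,484.22; Marchetti 104,817.40; Andrade 249,293.94; Lindqvist 182,144.43.
Cap binds for Marchetti ($68,000); balance $547,740 reallocated over remaining ownership shares 9,237.
Shares after redistribution: Tam 85,211.91 → $85,210; Andrade 267,258.22 → $267,260; Lindqvist 195,269.87 → $195,270.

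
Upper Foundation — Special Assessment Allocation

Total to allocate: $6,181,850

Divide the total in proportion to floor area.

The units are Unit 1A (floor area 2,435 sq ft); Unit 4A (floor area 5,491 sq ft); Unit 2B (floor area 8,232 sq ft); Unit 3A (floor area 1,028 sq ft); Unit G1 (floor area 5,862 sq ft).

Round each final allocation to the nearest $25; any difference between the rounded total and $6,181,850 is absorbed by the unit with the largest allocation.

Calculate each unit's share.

Unit 1A: $653,100 · Unit 4A: $1,472,775 · Unit 2B: $2,207,975 · Unit 3A: $275,725 · Unit G1: $1,572,275

Sum of floor area: 23,048.
Proportional shares: Unit 1A 2,435/23,048 × $6,181,850 = 653,106.77; Unit 4A 5,491/23,048 × $6,181,850 = 1,472,775.87; Unit 2B 8,232/23,048 × $6,181,850 = 2,207,956.84; Unit 3A 1,028/23,048 × $6,181,850 = 275,726.39; Unit G1 5,862/23,048 × $6,181,850 = 1,572,284.13.
Rounded to nearest $25: Unit 1A $653,100; Unit 4A $1,472,775; Unit 2B $2,207,950; Unit 3A $275,725; Unit G1 $1,572,275. Sum = $6,181,825.
Difference $6,181,850 − $6,181,825 = +$25 applied to largest allocation (Unit 2B): Unit 2B becomes $2,207,975.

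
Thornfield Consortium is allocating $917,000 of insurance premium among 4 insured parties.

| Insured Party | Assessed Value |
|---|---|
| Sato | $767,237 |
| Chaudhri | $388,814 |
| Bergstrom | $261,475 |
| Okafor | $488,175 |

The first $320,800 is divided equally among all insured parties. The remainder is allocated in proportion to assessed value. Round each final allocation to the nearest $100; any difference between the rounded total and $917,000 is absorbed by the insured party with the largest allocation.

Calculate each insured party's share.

Equal tier: $320,800 ÷ 4 = $80,200 apiece.
Remainder $596,200 by assessed value (total 1,905,701): Sato 240,030.68 → $240,000; Chaudhri 121,640.75 → $121,600; Bergstrom 81,802.65 → $81,800; Okafor 152,725.92 → $152,700.
Rounding difference +$100 on remainder applied to Sato.
Totals: Sato $80,200 + $240,100 = $320,300; Chaudhri $80,200 + $121,600 = $201,800; Bergstrom $80,200 + $81,800 = $162,000; Okafor $80,200 + $152,700 = $232,900.

Sato: $320,300; Chaudhri: $201,800; Bergstrom: $162,000; Okafor: $232,900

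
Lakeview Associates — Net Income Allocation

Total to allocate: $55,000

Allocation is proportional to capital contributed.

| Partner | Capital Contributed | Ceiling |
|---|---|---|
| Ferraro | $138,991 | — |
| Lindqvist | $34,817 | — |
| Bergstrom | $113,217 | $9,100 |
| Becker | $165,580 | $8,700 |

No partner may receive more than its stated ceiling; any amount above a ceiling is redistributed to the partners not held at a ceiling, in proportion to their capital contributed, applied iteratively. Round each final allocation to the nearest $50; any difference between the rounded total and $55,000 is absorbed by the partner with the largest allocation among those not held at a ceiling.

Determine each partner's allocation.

Combined capital contributed = 452,605.
Pro-rata shares before constraints: Ferraro 16,890.01; Lindqvist 4,230.92; Bergstrom 13,757.99; Becker 20,121.08.
Cap binds for Bergstrom ($9,100), Becker ($8,700); balance $37,200 reallocated over remaining capital contributed 173,808.
Remaining shares: Ferraro 29,748.14 → $29,750; Lindqvist 7,451.86 → $7,450.

Ferraro: $29,750 · Lindqvist: $7,450 · Bergstrom: $9,100 · Becker: $8,700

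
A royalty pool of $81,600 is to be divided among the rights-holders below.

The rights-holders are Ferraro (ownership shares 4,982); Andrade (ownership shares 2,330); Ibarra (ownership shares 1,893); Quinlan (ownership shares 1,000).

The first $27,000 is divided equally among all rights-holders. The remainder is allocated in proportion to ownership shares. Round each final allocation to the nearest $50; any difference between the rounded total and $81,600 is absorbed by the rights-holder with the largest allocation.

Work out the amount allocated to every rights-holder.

Equal tier: $27,000 ÷ 4 = $6,750 apiece.
Remainder $54,600 by ownership shares (total 10,205): Ferraro 26,655.29 → $26,650; Andrade 12,466.24 → $12,450; Ibarra 10,128.15 → $10,150; Quinlan 5,350.32 → $5,350.
Totals: Ferraro $6,750 + $26,650 = $33,400; Andrade $6,750 + $12,450 = $19,200; Ibarra $6,750 + $10,150 = $16,900; Quinlan $6,750 + $5,350 = $12,100.

Ferraro: $33,400 | Andrade: $19,200 | Ibarra: $16,900 | Quinlan: $12,100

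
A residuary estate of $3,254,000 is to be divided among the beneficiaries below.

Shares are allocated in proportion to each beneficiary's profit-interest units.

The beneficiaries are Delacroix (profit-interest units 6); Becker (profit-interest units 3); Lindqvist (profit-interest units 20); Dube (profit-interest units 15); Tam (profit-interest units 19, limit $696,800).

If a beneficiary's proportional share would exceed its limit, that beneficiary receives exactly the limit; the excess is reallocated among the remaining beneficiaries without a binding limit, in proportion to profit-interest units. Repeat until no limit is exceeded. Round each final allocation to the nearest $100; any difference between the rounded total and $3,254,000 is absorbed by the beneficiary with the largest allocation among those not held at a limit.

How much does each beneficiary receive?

Delacroix: $348,700; Becker: $174,400; Lindqvist: $1,162,300; Dube: $871,800; Tam: $696,800

Combined profit-interest units = 63.
Pro-rata shares before constraints: Delacroix 309,904.76; Becker 154,952.38; Lindqvist 1,033,015.87; Dube 774,761.90; Tam 981,365.08.
Cap binds for Tam ($696,800); residual $2,557,200 reallocated over remaining profit-interest units 44.
Redistributed shares: Delacroix 348,709.09 → $348,700; Becker 174,354.55 → $174,400; Lindqvist 1,162,363.64 → $1,162,400; Dube 871,772.73 → $871,800.
Rounding difference −$100 applied to Lindqvist → $1,162,300.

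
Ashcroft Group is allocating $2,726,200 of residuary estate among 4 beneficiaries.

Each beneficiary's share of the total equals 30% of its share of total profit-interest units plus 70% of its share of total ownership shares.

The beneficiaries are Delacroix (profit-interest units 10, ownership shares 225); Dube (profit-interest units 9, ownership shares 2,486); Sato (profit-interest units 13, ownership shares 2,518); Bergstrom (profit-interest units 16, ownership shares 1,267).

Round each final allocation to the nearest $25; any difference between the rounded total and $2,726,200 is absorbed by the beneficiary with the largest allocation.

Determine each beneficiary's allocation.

Delacroix: $236,475 | Dube: $883,675 | Sato: $961,225 | Bergstrom: $644,825

Totals — profit-interest units 48, ownership shares 6,496.
Blended shares (30% profit-interest units + 70% ownership shares): Delacroix 0.0867; Dube 0.3241; Sato 0.3526; Bergstrom 0.2365.
Raw shares: Delacroix 236,486.10; Dube 883,664.83; Sato 961,220.52; Bergstrom 644,828.56.
After rounding ($25): Delacroix $236,475; Dube $883,675; Sato $961,225; Bergstrom $644,825. Sum = $2,726,200.
Sum already equals the total — no adjustment.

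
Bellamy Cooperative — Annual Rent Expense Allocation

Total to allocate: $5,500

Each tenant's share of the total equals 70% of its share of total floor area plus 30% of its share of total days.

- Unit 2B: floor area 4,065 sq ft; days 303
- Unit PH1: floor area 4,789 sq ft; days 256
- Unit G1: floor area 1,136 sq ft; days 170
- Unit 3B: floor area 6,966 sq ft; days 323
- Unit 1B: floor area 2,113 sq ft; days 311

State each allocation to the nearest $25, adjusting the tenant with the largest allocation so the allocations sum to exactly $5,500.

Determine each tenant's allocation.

Totals — floor area 19,069, days 1,363.
Combined weights (70% floor area + 30% days): Unit 2B 0.2159; Unit PH1 0.2321; Unit G1 0.0791; Unit 3B 0.3268; Unit 1B 0.1460.
Pro-rata amounts: Unit 2B 1,187.52; Unit PH1 1,276.80; Unit G1 435.15; Unit 3B 1,797.44; Unit 1B 803.10.
Rounded to nearest $25: Unit 2B $1,200; Unit PH1 $1,275; Unit G1 $425; Unit 3B $1,800; Unit 1B $800. Sum = $5,500.
No rounding difference to absorb.

Unit 2B: $1,200 · Unit PH1: $1,275 · Unit G1: $425 · Unit 3B: $1,800 · Unit 1B: $800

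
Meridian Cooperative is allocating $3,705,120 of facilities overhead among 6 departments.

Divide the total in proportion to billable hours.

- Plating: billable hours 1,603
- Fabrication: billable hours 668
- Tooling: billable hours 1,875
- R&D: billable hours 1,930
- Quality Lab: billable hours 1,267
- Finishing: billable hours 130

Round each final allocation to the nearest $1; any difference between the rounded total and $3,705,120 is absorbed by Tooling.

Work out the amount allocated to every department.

Plating: $794,769 · Fabrication: $331,195 · Tooling: $929,626 · R&D: $956,896 · Quality Lab: $628,180 · Finishing: $64,454

Billable hours total: 7,473.
Unrounded shares: Plating 1,603/7,473 × $3,705,120 = 794,768.82; Fabrication 668/7,473 × $3,705,120 = 331,194.99; Tooling 1,875/7,473 × $3,705,120 = 929,626.66; R&D 1,930/7,473 × $3,705,120 = 956,895.70; Quality Lab 1,267/7,473 × $3,705,120 = 628,179.72; Finishing 130/7,473 × $3,705,120 = 64,454.11.
At nearest $1: Plating $794,769; Fabrication $331,195; Tooling $929,627; R&D $956,896; Quality Lab $628,180; Finishing $64,454. Sum = $3,705,121.
Difference $3,705,120 − $3,705,121 = −$1 applied to Tooling: Tooling becomes $929,626.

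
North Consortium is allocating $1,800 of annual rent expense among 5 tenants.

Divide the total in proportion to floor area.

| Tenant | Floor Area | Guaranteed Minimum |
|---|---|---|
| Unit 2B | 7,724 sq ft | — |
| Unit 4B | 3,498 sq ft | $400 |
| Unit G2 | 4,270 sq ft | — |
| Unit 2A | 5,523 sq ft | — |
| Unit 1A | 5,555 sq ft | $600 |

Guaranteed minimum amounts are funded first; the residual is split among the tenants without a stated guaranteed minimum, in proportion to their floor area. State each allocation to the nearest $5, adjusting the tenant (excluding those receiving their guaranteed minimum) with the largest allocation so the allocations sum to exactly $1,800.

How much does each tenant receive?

Unit 2B: $355; Unit 4B: $400; Unit G2: $195; Unit 2A: $250; Unit 1A: $600

Fund the minimums — Unit 4B $400; Unit 1A $600. Residual $800.
Residual split over remaining floor area 17,517: Unit 2B 352.75 → $355; Unit G2 195.01 → $195; Unit 2A 252.23 → $250.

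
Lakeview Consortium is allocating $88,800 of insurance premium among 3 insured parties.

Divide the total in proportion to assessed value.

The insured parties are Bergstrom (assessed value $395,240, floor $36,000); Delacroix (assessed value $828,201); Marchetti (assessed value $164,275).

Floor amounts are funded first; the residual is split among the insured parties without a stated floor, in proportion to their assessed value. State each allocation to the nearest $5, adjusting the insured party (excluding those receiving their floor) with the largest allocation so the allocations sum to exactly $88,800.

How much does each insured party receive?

Guaranteed amounts: Bergstrom $36,000. Residual $52,800.
Residual split over remaining assessed value 992,476: Delacroix 44,060.52 → $44,060; Marchetti 8,739.48 → $8,740.

Bergstrom: $36,000 · Delacroix: $44,060 · Marchetti: $8,740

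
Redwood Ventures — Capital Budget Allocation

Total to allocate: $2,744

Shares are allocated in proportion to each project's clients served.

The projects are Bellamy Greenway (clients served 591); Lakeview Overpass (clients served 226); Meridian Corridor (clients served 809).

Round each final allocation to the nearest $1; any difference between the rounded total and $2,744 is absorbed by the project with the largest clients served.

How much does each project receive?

Bellamy Greenway: $997 | Lakeview Overpass: $381 | Meridian Corridor: $1,366

Clients served total: 1,626.
Raw shares: Bellamy Greenway 591/1,626 × $2,744 = 997.36; Lakeview Overpass 226/1,626 × $2,744 = 381.39; Meridian Corridor 809/1,626 × $2,744 = 1,365.25.
At nearest $1: Bellamy Greenway $997; Lakeview Overpass $381; Meridian Corridor $1,365. Sum = $2,743.
Difference $2,744 − $2,743 = +$1 applied to largest clients served (Meridian Corridor): Meridian Corridor becomes $1,366.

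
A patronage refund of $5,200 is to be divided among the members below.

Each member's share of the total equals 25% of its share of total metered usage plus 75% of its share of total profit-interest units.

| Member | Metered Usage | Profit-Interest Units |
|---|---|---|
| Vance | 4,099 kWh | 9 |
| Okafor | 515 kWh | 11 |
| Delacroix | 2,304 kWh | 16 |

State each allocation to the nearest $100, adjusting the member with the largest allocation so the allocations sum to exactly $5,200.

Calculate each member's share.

Totals — metered usage 6,918, profit-interest units 36.
Blended shares (25% metered usage + 75% profit-interest units): Vance 0.3356; Okafor 0.2478; Delacroix 0.4166.
Pro-rata amounts: Vance 1,745.27; Okafor 1,288.44; Delacroix 2,166.29.
Rounded to nearest $100: Vance $1,700; Okafor $1,300; Delacroix $2,200. Sum = $5,200.
No rounding difference to absorb.

Vance: $1,700 | Okafor: $1,300 | Delacroix: $2,200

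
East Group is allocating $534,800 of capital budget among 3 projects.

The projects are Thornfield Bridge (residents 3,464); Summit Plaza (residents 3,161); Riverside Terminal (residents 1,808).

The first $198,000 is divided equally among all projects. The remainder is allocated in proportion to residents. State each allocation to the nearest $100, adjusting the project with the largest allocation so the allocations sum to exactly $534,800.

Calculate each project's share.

$198,000 shared equally gives $66,000 per project.
Remainder $336,800 by residents (total 8,433): Thornfield Bridge 138,346.40 → $138,300; Summit Plaza 126,245.08 → $126,200; Riverside Terminal 72,208.51 → $72,200.
Rounding difference +$100 on remainder applied to Thornfield Bridge.
Totals: Thornfield Bridge $66,000 + $138,400 = $204,400; Summit Plaza $66,000 + $126,200 = $192,200; Riverside Terminal $66,000 + $72,200 = $138,200.

Thornfield Bridge: $204,400; Summit Plaza: $192,200; Riverside Terminal: $138,200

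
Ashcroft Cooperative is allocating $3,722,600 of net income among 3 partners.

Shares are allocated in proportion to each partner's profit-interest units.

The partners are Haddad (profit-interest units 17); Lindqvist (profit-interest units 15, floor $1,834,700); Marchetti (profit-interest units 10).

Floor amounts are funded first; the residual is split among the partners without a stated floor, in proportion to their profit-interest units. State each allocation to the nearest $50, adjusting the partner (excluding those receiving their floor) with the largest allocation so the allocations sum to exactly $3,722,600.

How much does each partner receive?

Haddad: $1,188,700 · Lindqvist: $1,834,700 · Marchetti: $699,200

Guaranteed amounts: Lindqvist $1,834,700. Residual $1,887,900.
Residual split over remaining profit-interest units 27: Haddad 1,188,677.78 → $1,188,700; Marchetti 699,222.22 → $699,200.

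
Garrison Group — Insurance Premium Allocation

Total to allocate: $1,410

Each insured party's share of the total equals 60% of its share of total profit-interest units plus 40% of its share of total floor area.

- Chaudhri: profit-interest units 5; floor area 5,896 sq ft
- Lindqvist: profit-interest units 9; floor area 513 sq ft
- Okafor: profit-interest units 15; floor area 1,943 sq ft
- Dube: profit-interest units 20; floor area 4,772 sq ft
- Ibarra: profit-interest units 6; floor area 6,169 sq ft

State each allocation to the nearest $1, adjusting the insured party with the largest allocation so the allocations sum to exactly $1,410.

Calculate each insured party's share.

Chaudhri: $249; Lindqvist: $153; Okafor: $288; Dube: $447; Ibarra: $273

Profit-interest units total 55; floor area total 19,293.
Combined weights (60% profit-interest units + 40% floor area): Chaudhri 0.1768; Lindqvist 0.1088; Okafor 0.2039; Dube 0.3171; Ibarra 0.1934.
Proportional shares: Chaudhri 249.27; Lindqvist 153.43; Okafor 287.53; Dube 447.14; Ibarra 272.63.
At nearest $1: Chaudhri $249; Lindqvist $153; Okafor $288; Dube $447; Ibarra $273. Sum = $1,410.
Sum already equals the total — no adjustment.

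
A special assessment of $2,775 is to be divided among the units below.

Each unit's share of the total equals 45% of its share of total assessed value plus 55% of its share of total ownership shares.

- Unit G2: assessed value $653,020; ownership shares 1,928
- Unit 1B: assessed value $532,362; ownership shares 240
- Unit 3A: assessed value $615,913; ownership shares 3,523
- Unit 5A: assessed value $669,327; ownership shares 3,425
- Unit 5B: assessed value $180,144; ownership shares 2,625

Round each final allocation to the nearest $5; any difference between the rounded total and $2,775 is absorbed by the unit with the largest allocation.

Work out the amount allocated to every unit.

Assessed value total 2,650,766; ownership shares total 11,741.
Composite weights (45% assessed value + 55% ownership shares): Unit G2 0.2012; Unit 1B 0.1016; Unit 3A 0.2696; Unit 5A 0.2741; Unit 5B 0.1535.
Pro-rata amounts: Unit G2 558.26; Unit 1B 281.99; Unit 3A 748.12; Unit 5A 760.54; Unit 5B 426.10.
Rounded to nearest $5: Unit G2 $560; Unit 1B $280; Unit 3A $750; Unit 5A $760; Unit 5B $425. Sum = $2,775.
No rounding difference to absorb.

Unit G2: $560 · Unit 1B: $280 · Unit 3A: $750 · Unit 5A: $760 · Unit 5B: $425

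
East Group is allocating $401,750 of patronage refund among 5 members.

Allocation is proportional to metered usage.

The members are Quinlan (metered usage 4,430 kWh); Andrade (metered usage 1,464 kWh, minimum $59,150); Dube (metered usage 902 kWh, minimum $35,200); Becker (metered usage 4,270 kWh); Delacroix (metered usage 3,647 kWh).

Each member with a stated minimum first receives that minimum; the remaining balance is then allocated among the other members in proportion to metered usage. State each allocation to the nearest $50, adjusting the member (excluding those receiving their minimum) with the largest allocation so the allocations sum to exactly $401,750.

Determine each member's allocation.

Quinlan: $110,300 · Andrade: $59,150 · Dube: $35,200 · Becker: $106,300 · Delacroix: $90,800

Guaranteed amounts: Andrade $59,150; Dube $35,200. Residual $307,400.
Residual split over remaining metered usage 12,347: Quinlan 110,292.54 → $110,300; Becker 106,309.06 → $106,300; Delacroix 90,798.40 → $90,800.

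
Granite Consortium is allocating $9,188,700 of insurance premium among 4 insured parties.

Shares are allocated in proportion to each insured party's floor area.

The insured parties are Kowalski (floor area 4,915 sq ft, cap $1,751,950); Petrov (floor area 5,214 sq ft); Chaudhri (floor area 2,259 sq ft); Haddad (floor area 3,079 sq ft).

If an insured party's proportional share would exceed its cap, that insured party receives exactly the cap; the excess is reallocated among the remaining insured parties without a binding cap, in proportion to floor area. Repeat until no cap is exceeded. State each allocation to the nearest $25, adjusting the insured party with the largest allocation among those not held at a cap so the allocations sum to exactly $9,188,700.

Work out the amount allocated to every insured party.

Kowalski: $1,751,950 · Petrov: $3,674,675 · Chaudhri: $1,592,075 · Haddad: $2,170,000

Sum of floor area: 15,467.
Unconstrained shares: Kowalski 2,919,923.74; Petrov 3,097,554.91; Chaudhri 1,342,036.16; Haddad 1,829,185.19.
Cap binds for Kowalski ($1,751,950); remaining pool $7,436,750 reallocated over remaining floor area 10,552.
Remaining shares: Petrov 3,674,679.16 → $3,674,675; Chaudhri 1,592,079.06 → $1,592,075; Haddad 2,169,991.78 → $2,170,000.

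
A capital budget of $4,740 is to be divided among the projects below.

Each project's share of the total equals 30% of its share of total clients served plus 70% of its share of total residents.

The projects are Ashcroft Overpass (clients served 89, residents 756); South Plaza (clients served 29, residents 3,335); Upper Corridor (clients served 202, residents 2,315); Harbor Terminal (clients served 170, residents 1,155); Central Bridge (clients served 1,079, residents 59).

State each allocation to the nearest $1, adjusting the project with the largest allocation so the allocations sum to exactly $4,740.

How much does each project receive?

Clients served total 1,569; residents total 7,620.
Combined weights (30% clients served + 70% residents): Ashcroft Overpass 0.0865; South Plaza 0.3119; Upper Corridor 0.2513; Harbor Terminal 0.1386; Central Bridge 0.2117.
Proportional shares: Ashcroft Overpass 409.85; South Plaza 1,478.45; Upper Corridor 1,191.10; Harbor Terminal 657.00; Central Bridge 1,003.60.
After rounding ($1): Ashcroft Overpass $410; South Plaza $1,478; Upper Corridor $1,191; Harbor Terminal $657; Central Bridge $1,004. Sum = $4,740.
No rounding difference to absorb.

Ashcroft Overpass: $410; South Plaza: $1,478; Upper Corridor: $1,191; Harbor Terminal: $657; Central Bridge: $1,004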